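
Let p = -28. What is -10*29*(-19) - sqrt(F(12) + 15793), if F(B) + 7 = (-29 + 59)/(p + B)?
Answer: 5510 - 7*sqrt(5154)/4 ≈ 5384.4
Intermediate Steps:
F(B) = -7 + 30/(-28 + B) (F(B) = -7 + (-29 + 59)/(-28 + B) = -7 + 30/(-28 + B))
-10*29*(-19) - sqrt(F(12) + 15793) = -10*29*(-19) - sqrt((226 - 7*12)/(-28 + 12) + 15793) = -290*(-19) - sqrt((226 - 84)/(-16) + 15793) = 5510 - sqrt(-1/16*142 + 15793) = 5510 - sqrt(-71/8 + 15793) = 5510 - sqrt(126273/8) = 5510 - 7*sqrt(5154)/4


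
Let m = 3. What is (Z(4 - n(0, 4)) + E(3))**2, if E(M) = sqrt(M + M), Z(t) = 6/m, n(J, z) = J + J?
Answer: (2 + sqrt(6))**2 ≈ 19.798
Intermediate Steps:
n(J, z) = 2*J
Z(t) = 2 (Z(t) = 6/3 = 6*(1/3) = 2)
E(M) = sqrt(2)*sqrt(M) (E(M) = sqrt(2*M) = sqrt(2)*sqrt(M))
(Z(4 - n(0, 4)) + E(3))**2 = (2 + sqrt(2)*sqrt(3))**2 = (2 + sqrt(6))**2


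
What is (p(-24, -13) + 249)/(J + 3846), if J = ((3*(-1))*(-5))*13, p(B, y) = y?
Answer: 236/4041 ≈ 0.058401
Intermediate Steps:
J = 195 (J = -3*(-5)*13 = 15*13 = 195)
(p(-24, -13) + 249)/(J + 3846) = (-13 + 249)/(195 + 3846) = 236/4041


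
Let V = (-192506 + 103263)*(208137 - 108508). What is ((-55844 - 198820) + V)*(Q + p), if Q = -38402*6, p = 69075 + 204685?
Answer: -385426380010828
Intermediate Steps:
p = 273760
V = -8891190847 (V = -89243*99629 = -8891190847)
Q = -230412
((-55844 - 198820) + V)*(Q + p) = ((-55844 - 198820) - 8891190847)*(-230412 + 273760) = (-254664 - 8891190847)*43348 = -8891445511*43348 = -385426380010828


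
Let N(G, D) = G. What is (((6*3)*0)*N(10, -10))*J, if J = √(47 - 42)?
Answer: 0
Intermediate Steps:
J = √5 ≈ 2.2361
(((6*3)*0)*N(10, -10))*J = (((6*3)*0)*10)*√5 = ((18*0)*10)*√5 = (0*10)*√5 = 0*√5 = 0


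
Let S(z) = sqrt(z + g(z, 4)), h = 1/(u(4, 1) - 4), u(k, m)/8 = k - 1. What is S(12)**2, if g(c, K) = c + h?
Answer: 481/20 ≈ 24.050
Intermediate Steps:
u(k, m) = -8 + 8*k (u(k, m) = 8*(k - 1) = 8*(-1 + k) = -8 + 8*k)
h = 1/20 (h = 1/((-8 + 8*4) - 4) = 1/((-8 + 32) - 4) = 1/(24 - 4) = 1/20 ≈ 0.050000)
g(c, K) = 1/20 + c (g(c, K) = c + 1/20 = 1/20 + c)
S(z) = sqrt(1/20 + 2*z) (S(z) = sqrt(z + (1/20 + z)) = sqrt(1/20 + 2*z))
S(12)**2 = (sqrt(5 + 200*12)/10)**2 = (sqrt(5 + 2400)/10)**2 = (sqrt(2405)/10)**2 = 481/20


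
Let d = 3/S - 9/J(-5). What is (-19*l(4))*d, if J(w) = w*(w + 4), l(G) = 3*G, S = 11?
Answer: 19152/55 ≈ 348.22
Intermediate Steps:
J(w) = w*(4 + w)
d = -84/55 (d = 3/11 - 9*(-1/(5*(4 - 5))) = 3*(1/11) - 9/((-5*(-1))) = 3/11 - 9/5 = -84/55 ≈ -1.5273)
(-19*l(4))*d = -57*4*(-84/55) = -19*12*(-84/55) = -228*(-84/55) = 19152/55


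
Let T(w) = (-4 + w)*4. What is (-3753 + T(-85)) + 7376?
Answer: 3267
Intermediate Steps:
T(w) = -16 + 4*w
(-3753 + T(-85)) + 7376 = (-3753 + (-16 + 4*(-85))) + 7376 = (-3753 + (-16 - 340)) + 7376 = (-3753 - 356) + 7376 = -4109 + 7376 = 3267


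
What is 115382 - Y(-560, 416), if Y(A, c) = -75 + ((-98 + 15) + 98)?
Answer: 115442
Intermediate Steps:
Y(A, c) = -60 (Y(A, c) = -75 + (-83 + 98) = -75 + 15 = -60)
115382 - Y(-560, 416) = 115382 - 1*(-60) = 115382 + 60 = 115442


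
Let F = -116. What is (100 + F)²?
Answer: 256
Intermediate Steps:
(100 + F)² = (100 - 116)² = (-16)² = 256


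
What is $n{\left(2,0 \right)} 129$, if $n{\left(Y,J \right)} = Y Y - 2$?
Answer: $258$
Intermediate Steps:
$n{\left(Y,J \right)} = -2 + Y^{2}$ ($n{\left(Y,J \right)} = Y^{2} - 2 = -2 + Y^{2}$)
$n{\left(2,0 \right)} 129 = \left(-2 + 2^{2}\right) 129 = \left(-2 + 4\right) 129 = 2 \cdot 129 = 258$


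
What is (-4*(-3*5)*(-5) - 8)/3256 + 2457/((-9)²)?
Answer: 6713/222 ≈ 30.239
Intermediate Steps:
(-4*(-3*5)*(-5) - 8)/3256 + 2457/((-9)²) = (-(-60)*(-5) - 8)*(1/3256) + 2457/81 = (-4*75 - 8)*(1/3256) + 2457*(1/81) = (-300 - 8)*(1/3256) + 91/3 = -308*1/3256 + 91/3 = -7/74 + 91/3 = 6713/222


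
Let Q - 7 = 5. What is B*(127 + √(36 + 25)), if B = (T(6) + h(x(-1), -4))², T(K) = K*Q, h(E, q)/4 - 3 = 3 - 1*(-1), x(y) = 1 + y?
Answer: 1270000 + 10000*√61 ≈ 1.3481e+6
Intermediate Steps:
Q = 12 (Q = 7 + 5 = 12)
h(E, q) = 28 (h(E, q) = 12 + 4*(3 - 1*(-1)) = 12 + 4*(3 + 1) = 12 + 4*4 = 12 + 16 = 28)
T(K) = 12*K (T(K) = K*12 = 12*K)
B = 10000 (B = (12*6 + 28)² = (72 + 28)² = 100² = 10000)
B*(127 + √(36 + 25)) = 10000*(127 + √(36 + 25)) = 10000*(127 + √61) = 1270000 + 10000*√61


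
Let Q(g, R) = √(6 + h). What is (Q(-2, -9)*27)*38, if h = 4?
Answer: 1026*√10 ≈ 3244.5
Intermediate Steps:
Q(g, R) = √10 (Q(g, R) = √(6 + 4) = √10)
(Q(-2, -9)*27)*38 = (√10*27)*38 = (27*√10)*38 = 1026*√10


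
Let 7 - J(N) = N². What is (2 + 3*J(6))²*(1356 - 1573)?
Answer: -1567825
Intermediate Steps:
J(N) = 7 - N²
(2 + 3*J(6))²*(1356 - 1573) = (2 + 3*(7 - 1*6²))²*(1356 - 1573) = (2 + 3*(7 - 1*36))²*(-217) = (2 + 3*(7 - 36))²*(-217) = (2 + 3*(-29))²*(-217) = (2 - 87)²*(-217) = (-85)²*(-217) = 7225*(-217) = -1567825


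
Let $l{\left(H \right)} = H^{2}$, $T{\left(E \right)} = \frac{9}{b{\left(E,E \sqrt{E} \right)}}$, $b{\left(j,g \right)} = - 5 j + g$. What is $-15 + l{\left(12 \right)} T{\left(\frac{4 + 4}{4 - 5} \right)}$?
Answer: $\frac{3 \left(- 10 \sqrt{2} + 29 i\right)}{2 \sqrt{2} + 5 i} \approx 9.5455 + 13.885 i$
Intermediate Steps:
$b{\left(j,g \right)} = g - 5 j$
$T{\left(E \right)} = \frac{9}{E^{\frac{3}{2}} - 5 E}$ ($T{\left(E \right)} = \frac{9}{E \sqrt{E} - 5 E} = \frac{9}{E^{\frac{3}{2}} - 5 E}$)
$-15 + l{\left(12 \right)} T{\left(\frac{4 + 4}{4 - 5} \right)} = -15 + 12^{2} \frac{9}{\left(\frac{4 + 4}{4 - 5}\right)^{\frac{3}{2}} - 5 \frac{4 + 4}{4 - 5}} = -15 + 144 \frac{9}{\left(\frac{8}{-1}\right)^{\frac{3}{2}} - 5 \frac{8}{-1}} = -15 + 144 \frac{9}{\left(8 \left(-1\right)\right)^{\frac{3}{2}} - 5 \cdot 8 \left(-1\right)} = -15 + 144 \frac{9}{\left(-8\right)^{\frac{3}{2}} - -40} = -15 + 144 \frac{9}{- 16 i \sqrt{2} + 40} = -15 + 144 \frac{9}{40 - 16 i \sqrt{2}} = -15 + \frac{1296}{40 - 16 i \sqrt{2}}$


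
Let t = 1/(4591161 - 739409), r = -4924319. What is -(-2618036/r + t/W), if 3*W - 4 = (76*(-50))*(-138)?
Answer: -5288103255389726045/9946504683054294752 ≈ -0.53165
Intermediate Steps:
W = 524404/3 (W = 4/3 + ((76*(-50))*(-138))/3 = 4/3 + (-3800*(-138))/3 = 4/3 + (⅓)*524400 = 4/3 + 174800 = 524404/3 ≈ 1.7480e+5)
t = 1/3851752 ≈ 2.5962e-7
-(-2618036/r + t/W) = -(-2618036/(-4924319) + 1/(3851752*(524404/3))) = -(-2618036*(-1/4924319) + (1/3851752)*(3/524404)) = -(2618036/4924319 + 3/2019874155808) = -1*5288103255389726045/9946504683054294752 = -5288103255389726045/9946504683054294752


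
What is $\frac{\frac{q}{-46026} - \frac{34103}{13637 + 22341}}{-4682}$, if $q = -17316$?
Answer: $\frac{52590535}{430724082772} \approx 0.0001221$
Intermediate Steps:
$\frac{\frac{q}{-46026} - \frac{34103}{13637 + 22341}}{-4682} = \frac{- \frac{17316}{-46026} - \frac{34103}{13637 + 22341}}{-4682} = \left(\left(-17316\right) \left(- \frac{1}{46026}\right) - \frac{34103}{35978}\right) \left(- \frac{1}{4682}\right) = \left(\frac{962}{2557} - \frac{34103}{35978}\right) \left(- \frac{1}{4682}\right) = \left(- \frac{52590535}{91995746}\right) \left(- \frac{1}{4682}\right) = \frac{52590535}{430724082772}$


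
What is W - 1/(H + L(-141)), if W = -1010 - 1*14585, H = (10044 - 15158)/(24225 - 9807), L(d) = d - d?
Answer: -39869206/2557 ≈ -15592.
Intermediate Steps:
L(d) = 0
H = -2557/7209 (H = -5114/14418 = -5114*1/14418 = -2557/7209 ≈ -0.35470)
W = -15595 (W = -1010 - 14585 = -15595)
W - 1/(H + L(-141)) = -15595 - 1/(-2557/7209 + 0) = -15595 - 1/(-2557/7209) = -15595 - 1*(-7209/2557) = -15595 + 7209/2557 = -39869206/2557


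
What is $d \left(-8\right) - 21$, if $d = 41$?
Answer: $-349$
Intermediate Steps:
$d \left(-8\right) - 21 = 41 \left(-8\right) - 21 = -328 - 21 = -349$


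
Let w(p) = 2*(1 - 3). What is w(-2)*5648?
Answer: -22592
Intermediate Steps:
w(p) = -4 (w(p) = 2*(-2) = -4)
w(-2)*5648 = -4*5648 = -22592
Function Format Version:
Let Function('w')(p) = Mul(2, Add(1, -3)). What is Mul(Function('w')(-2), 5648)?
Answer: -22592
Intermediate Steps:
Function('w')(p) = -4 (Function('w')(p) = Mul(2, -2) = -4)
Mul(Function('w')(-2), 5648) = Mul(-4, 5648) = -22592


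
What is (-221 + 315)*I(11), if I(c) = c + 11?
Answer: 2068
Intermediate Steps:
I(c) = 11 + c
(-221 + 315)*I(11) = (-221 + 315)*(11 + 11) = 94*22 = 2068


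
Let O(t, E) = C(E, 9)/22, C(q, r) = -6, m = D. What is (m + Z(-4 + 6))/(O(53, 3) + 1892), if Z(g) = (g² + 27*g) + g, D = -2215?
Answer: -23705/20809 ≈ -1.1392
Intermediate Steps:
m = -2215
Z(g) = g² + 28*g
O(t, E) = -3/11 (O(t, E) = -6/22 = -6*1/22 = -3/11)
(m + Z(-4 + 6))/(O(53, 3) + 1892) = (-2215 + (-4 + 6)*(28 + (-4 + 6)))/(-3/11 + 1892) = (-2215 + 2*(28 + 2))/(20809/11) = (-2215 + 2*30)*(11/20809) = (-2215 + 60)*(11/20809) = -2155*11/20809 = -23705/20809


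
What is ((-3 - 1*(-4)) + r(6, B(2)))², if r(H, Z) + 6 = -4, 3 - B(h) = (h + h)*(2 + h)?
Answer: 81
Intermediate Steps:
B(h) = 3 - 2*h*(2 + h) (B(h) = 3 - (h + h)*(2 + h) = 3 - 2*h*(2 + h))
r(H, Z) = -10 (r(H, Z) = -6 - 4 = -10)
((-3 - 1*(-4)) + r(6, B(2)))² = ((-3 - 1*(-4)) - 10)² = ((-3 + 4) - 10)² = (1 - 10)² = (-9)² = 81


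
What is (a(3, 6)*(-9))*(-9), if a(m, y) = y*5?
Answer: 2430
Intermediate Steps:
a(m, y) = 5*y
(a(3, 6)*(-9))*(-9) = ((5*6)*(-9))*(-9) = (30*(-9))*(-9) = -270*(-9) = 2430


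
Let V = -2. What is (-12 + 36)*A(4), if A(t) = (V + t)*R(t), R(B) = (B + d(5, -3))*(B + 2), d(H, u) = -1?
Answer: 864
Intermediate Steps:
R(B) = (-1 + B)*(2 + B) (R(B) = (B - 1)*(B + 2) = (-1 + B)*(2 + B))
A(t) = (-2 + t)*(-2 + t + t²)
(-12 + 36)*A(4) = (-12 + 36)*((-2 + 4)*(-2 + 4 + 4²)) = 24*(2*(-2 + 4 + 16)) = 24*(2*18) = 24*36 = 864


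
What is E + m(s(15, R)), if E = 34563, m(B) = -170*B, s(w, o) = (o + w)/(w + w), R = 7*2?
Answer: 103196/3 ≈ 34399.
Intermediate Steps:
R = 14
s(w, o) = (o + w)/(2*w) (s(w, o) = (o + w)/((2*w)) = (o + w)*(1/(2*w)) = (o + w)/(2*w))
E + m(s(15, R)) = 34563 - 85*(14 + 15)/15 = 34563 - 85*29/15 = 34563 - 170*29/30 = 34563 - 493/3 = 103196/3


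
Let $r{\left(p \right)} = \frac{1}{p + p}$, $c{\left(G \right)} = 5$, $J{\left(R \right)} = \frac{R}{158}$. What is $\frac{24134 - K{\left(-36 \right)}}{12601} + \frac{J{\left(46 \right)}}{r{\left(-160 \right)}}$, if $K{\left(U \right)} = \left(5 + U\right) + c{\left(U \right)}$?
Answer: $- \frac{90834720}{995479} \approx -91.247$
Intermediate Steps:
$J{\left(R \right)} = \frac{R}{158}$ ($J{\left(R \right)} = R \frac{1}{158} = \frac{R}{158}$)
$r{\left(p \right)} = \frac{1}{2 p}$
$K{\left(U \right)} = 10 + U$ ($K{\left(U \right)} = \left(5 + U\right) + 5 = 10 + U$)
$\frac{24134 - K{\left(-36 \right)}}{12601} + \frac{J{\left(46 \right)}}{r{\left(-160 \right)}} = \frac{24134 - \left(10 - 36\right)}{12601} + \frac{\frac{1}{158} \cdot 46}{\frac{1}{2} \frac{1}{-160}} = \left(24134 - -26\right) \frac{1}{12601} + \frac{23}{79 \cdot \frac{1}{2} \left(- \frac{1}{160}\right)} = \left(24134 + 26\right) \frac{1}{12601} + \frac{23}{79 \left(- \frac{1}{320}\right)} = 24160 \cdot \frac{1}{12601} + \frac{23}{79} \left(-320\right) = \frac{24160}{12601} - \frac{7360}{79} = - \frac{90834720}{995479}$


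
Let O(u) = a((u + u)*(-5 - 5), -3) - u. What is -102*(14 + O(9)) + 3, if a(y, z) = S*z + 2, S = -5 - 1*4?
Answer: -3465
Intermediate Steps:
S = -9 (S = -5 - 4 = -9)
a(y, z) = 2 - 9*z (a(y, z) = -9*z + 2 = 2 - 9*z)
O(u) = 29 - u (O(u) = (2 - 9*(-3)) - u = (2 + 27) - u = 29 - u)
-102*(14 + O(9)) + 3 = -102*(14 + (29 - 1*9)) + 3 = -102*(14 + (29 - 9)) + 3 = -102*(14 + 20) + 3 = -102*34 + 3 = -3468 + 3 = -3465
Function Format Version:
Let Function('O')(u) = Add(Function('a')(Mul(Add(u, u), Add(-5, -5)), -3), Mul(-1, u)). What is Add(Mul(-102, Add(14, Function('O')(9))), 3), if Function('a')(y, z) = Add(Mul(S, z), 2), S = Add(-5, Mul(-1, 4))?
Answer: -3465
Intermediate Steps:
S = -9 (S = Add(-5, -4) = -9)
Function('a')(y, z) = Add(2, Mul(-9, z)) (Function('a')(y, z) = Add(Mul(-9, z), 2) = Add(2, Mul(-9, z)))
Function('O')(u) = Add(29, Mul(-1, u)) (Function('O')(u) = Add(Add(2, Mul(-9, -3)), Mul(-1, u)) = Add(Add(2, 27), Mul(-1, u)) = Add(29, Mul(-1, u)))
Add(Mul(-102, Add(14, Function('O')(9))), 3) = Add(Mul(-102, Add(14, Add(29, Mul(-1, 9)))), 3) = Add(Mul(-102, Add(14, Add(29, -9))), 3) = Add(Mul(-102, Add(14, 20)), 3) = Add(Mul(-102, 34), 3) = Add(-3468, 3) = -3465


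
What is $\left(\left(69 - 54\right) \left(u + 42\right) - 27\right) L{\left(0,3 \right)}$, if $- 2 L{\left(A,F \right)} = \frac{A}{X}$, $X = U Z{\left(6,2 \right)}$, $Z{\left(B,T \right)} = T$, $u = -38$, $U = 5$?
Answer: $0$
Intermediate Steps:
$X = 10$ ($X = 5 \cdot 2 = 10$)
$L{\left(A,F \right)} = - \frac{A}{20}$ ($L{\left(A,F \right)} = - \frac{A \frac{1}{10}}{2} = - \frac{\frac{1}{10} A}{2} = - \frac{A}{20}$)
$\left(\left(69 - 54\right) \left(u + 42\right) - 27\right) L{\left(0,3 \right)} = \left(\left(69 - 54\right) \left(-38 + 42\right) - 27\right) \left(\left(- \frac{1}{20}\right) 0\right) = \left(15 \cdot 4 - 27\right) 0 = \left(60 - 27\right) 0 = 33 \cdot 0 = 0$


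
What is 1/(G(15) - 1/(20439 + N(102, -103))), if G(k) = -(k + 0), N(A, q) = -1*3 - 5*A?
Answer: -19926/298891 ≈ -0.066666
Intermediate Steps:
N(A, q) = -3 - 5*A
G(k) = -k
1/(G(15) - 1/(20439 + N(102, -103))) = 1/(-1*15 - 1/(20439 + (-3 - 5*102))) = 1/(-15 - 1/(20439 + (-3 - 510))) = 1/(-15 - 1/(20439 - 513)) = 1/(-15 - 1/19926) = 1/(-298891/19926) = -19926/298891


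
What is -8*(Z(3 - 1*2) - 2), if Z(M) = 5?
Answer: -24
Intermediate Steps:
-8*(Z(3 - 1*2) - 2) = -8*(5 - 2) = -8*3 = -24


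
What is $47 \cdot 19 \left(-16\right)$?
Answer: $-14288$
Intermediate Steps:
$47 \cdot 19 \left(-16\right) = 893 \left(-16\right) = -14288$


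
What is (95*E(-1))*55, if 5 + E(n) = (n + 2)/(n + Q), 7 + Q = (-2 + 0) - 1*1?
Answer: -26600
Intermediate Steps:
Q = -10 (Q = -7 + ((-2 + 0) - 1*1) = -7 + (-2 - 1) = -7 - 3 = -10)
E(n) = -5 + (2 + n)/(-10 + n) (E(n) = -5 + (n + 2)/(n - 10) = -5 + (2 + n)/(-10 + n))
(95*E(-1))*55 = (95*(4*(13 - 1*(-1))/(-10 - 1)))*55 = (95*(4*(13 + 1)/(-11)))*55 = (95*(4*(-1/11)*14))*55 = (95*(-56/11))*55 = -5320/11*55 = -26600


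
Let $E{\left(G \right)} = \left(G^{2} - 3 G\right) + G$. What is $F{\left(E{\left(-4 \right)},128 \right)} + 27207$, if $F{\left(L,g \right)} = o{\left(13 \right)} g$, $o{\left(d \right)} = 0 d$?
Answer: $27207$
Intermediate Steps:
$o{\left(d \right)} = 0$
$E{\left(G \right)} = G^{2} - 2 G$
$F{\left(L,g \right)} = 0$ ($F{\left(L,g \right)} = 0 g = 0$)
$F{\left(E{\left(-4 \right)},128 \right)} + 27207 = 0 + 27207 = 27207$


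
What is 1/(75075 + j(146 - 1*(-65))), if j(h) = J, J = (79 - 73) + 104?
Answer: 1/75185 ≈ 1.3301e-5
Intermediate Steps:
J = 110 (J = 6 + 104 = 110)
j(h) = 110
1/(75075 + j(146 - 1*(-65))) = 1/(75075 + 110) = 1/75185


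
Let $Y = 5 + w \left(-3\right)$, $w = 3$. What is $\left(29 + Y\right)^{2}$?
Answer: $625$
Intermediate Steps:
$Y = -4$ ($Y = 5 + 3 \left(-3\right) = 5 - 9 = -4$)
$\left(29 + Y\right)^{2} = \left(29 - 4\right)^{2} = 25^{2} = 625$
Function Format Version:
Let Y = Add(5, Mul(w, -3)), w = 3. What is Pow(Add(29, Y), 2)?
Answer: 625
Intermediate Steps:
Y = -4 (Y = Add(5, Mul(3, -3)) = Add(5, -9) = -4)
Pow(Add(29, Y), 2) = Pow(Add(29, -4), 2) = Pow(25, 2) = 625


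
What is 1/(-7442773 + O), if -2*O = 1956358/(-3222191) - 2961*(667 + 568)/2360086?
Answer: -15209295736852/113199319259063218323 ≈ -1.3436e-7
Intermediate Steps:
O = 16400193952273/15209295736852 (O = -(1956358/(-3222191) - 2961*(667 + 568)/2360086)/2 = -(1956358*(-1/3222191) - 2961*1235*(1/2360086))/2 = -(-1956358/3222191 - 3656835*1/2360086)/2 = -(-1956358/3222191 - 3656835/2360086)/2 = -½*(-16400193952273/7604647868426) = 16400193952273/15209295736852 ≈ 1.0783)
1/(-7442773 + O) = 1/(-7442773 + 16400193952273/15209295736852) = 1/(-113199319259063218323/15209295736852) = -15209295736852/113199319259063218323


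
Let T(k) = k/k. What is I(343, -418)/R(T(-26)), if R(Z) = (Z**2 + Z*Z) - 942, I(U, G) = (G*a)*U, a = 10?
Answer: 71687/47 ≈ 1525.3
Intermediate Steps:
T(k) = 1
I(U, G) = 10*G*U (I(U, G) = (G*10)*U = (10*G)*U = 10*G*U)
R(Z) = -942 + 2*Z**2 (R(Z) = (Z**2 + Z**2) - 942 = 2*Z**2 - 942 = -942 + 2*Z**2)
I(343, -418)/R(T(-26)) = (10*(-418)*343)/(-942 + 2*1**2) = -1433740/(-942 + 2*1) = -1433740/(-942 + 2) = -1433740/(-940) = -1433740*(-1/940) = 71687/47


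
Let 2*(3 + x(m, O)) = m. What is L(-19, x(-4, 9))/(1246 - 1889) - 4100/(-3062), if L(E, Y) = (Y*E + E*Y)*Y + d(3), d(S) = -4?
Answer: 2778724/984433 ≈ 2.8227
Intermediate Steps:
x(m, O) = -3 + m/2
L(E, Y) = -4 + 2*E*Y² (L(E, Y) = (Y*E + E*Y)*Y - 4 = (E*Y + E*Y)*Y - 4 = (2*E*Y)*Y - 4 = 2*E*Y² - 4 = -4 + 2*E*Y²)
L(-19, x(-4, 9))/(1246 - 1889) - 4100/(-3062) = (-4 + 2*(-19)*(-3 + (½)*(-4))²)/(1246 - 1889) - 4100/(-3062) = (-4 + 2*(-19)*(-3 - 2)²)/(-643) - 4100*(-1/3062) = (-4 + 2*(-19)*(-5)²)*(-1/643) + 2050/1531 = (-4 + 2*(-19)*25)*(-1/643) + 2050/1531 = (-4 - 950)*(-1/643) + 2050/1531 = -954*(-1/643) + 2050/1531 = 954/643 + 2050/1531 = 2778724/984433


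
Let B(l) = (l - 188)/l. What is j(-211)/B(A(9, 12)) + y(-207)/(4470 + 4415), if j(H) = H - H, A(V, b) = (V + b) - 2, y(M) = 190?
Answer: 38/1777 ≈ 0.021384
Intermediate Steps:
A(V, b) = -2 + V + b
B(l) = (-188 + l)/l
j(H) = 0
j(-211)/B(A(9, 12)) + y(-207)/(4470 + 4415) = 0/(((-188 + (-2 + 9 + 12))/(-2 + 9 + 12))) + 190/(4470 + 4415) = 0/(((-188 + 19)/19)) + 190/8885 = 0/(((1/19)*(-169))) + 190*(1/8885) = 0/(-169/19) + 38/1777 = 0*(-19/169) + 38/1777 = 0 + 38/1777 = 38/1777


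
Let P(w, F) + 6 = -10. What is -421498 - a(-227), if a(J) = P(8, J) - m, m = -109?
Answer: -421591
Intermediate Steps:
P(w, F) = -16 (P(w, F) = -6 - 10 = -16)
a(J) = 93 (a(J) = -16 - 1*(-109) = -16 + 109 = 93)
-421498 - a(-227) = -421498 - 1*93 = -421498 - 93 = -421591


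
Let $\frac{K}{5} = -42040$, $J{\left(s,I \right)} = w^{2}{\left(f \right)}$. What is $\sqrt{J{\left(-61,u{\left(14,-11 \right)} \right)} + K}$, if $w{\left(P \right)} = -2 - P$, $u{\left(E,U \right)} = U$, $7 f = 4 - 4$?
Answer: $2 i \sqrt{52549} \approx 458.47 i$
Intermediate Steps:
$f = 0$ ($f = \frac{4 - 4}{7} = \frac{1}{7} \cdot 0 = 0$)
$J{\left(s,I \right)} = 4$ ($J{\left(s,I \right)} = \left(-2 - 0\right)^{2} = \left(-2 + 0\right)^{2} = \left(-2\right)^{2} = 4$)
$K = -210200$ ($K = 5 \left(-42040\right) = -210200$)
$\sqrt{J{\left(-61,u{\left(14,-11 \right)} \right)} + K} = \sqrt{4 - 210200} = \sqrt{-210196} = 2 i \sqrt{52549}$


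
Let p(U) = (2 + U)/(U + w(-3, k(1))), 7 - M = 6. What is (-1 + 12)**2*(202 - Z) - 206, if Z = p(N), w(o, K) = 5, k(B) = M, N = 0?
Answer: 120938/5 ≈ 24188.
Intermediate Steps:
M = 1 (M = 7 - 1*6 = 7 - 6 = 1)
k(B) = 1
p(U) = (2 + U)/(5 + U) (p(U) = (2 + U)/(U + 5) = (2 + U)/(5 + U))
Z = 2/5 (Z = (2 + 0)/(5 + 0) = 2/5 ≈ 0.40000)
(-1 + 12)**2*(202 - Z) - 206 = (-1 + 12)**2*(202 - 1*2/5) - 206 = 11**2*(202 - 2/5) - 206 = 121*(1008/5) - 206 = 121968/5 - 206 = 120938/5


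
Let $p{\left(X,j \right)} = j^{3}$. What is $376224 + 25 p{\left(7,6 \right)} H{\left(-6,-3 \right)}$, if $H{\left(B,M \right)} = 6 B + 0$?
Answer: $181824$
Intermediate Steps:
$H{\left(B,M \right)} = 6 B$
$376224 + 25 p{\left(7,6 \right)} H{\left(-6,-3 \right)} = 376224 + 25 \cdot 6^{3} \cdot 6 \left(-6\right) = 376224 + 25 \cdot 216 \left(-36\right) = 376224 + 5400 \left(-36\right) = 376224 - 194400 = 181824$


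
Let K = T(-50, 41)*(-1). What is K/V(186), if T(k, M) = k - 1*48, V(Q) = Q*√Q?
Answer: 49*√186/17298 ≈ 0.038633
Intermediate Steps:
V(Q) = Q^(3/2)
T(k, M) = -48 + k (T(k, M) = k - 48 = -48 + k)
K = 98 (K = (-48 - 50)*(-1) = -98*(-1) = 98)
K/V(186) = 98/(186^(3/2)) = 98/((186*√186)) = 98*(√186/34596) = 49*√186/17298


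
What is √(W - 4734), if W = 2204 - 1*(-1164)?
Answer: I*√1366 ≈ 36.959*I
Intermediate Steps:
W = 3368 (W = 2204 + 1164 = 3368)
√(W - 4734) = √(3368 - 4734) = √(-1366) = I*√1366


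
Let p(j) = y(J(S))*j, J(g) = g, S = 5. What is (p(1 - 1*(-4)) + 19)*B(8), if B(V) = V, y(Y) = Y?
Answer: 352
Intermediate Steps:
p(j) = 5*j
(p(1 - 1*(-4)) + 19)*B(8) = (5*(1 - 1*(-4)) + 19)*8 = (5*(1 + 4) + 19)*8 = (5*5 + 19)*8 = (25 + 19)*8 = 44*8 = 352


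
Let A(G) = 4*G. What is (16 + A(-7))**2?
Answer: 144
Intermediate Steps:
(16 + A(-7))**2 = (16 + 4*(-7))**2 = (16 - 28)**2 = (-12)**2 = 144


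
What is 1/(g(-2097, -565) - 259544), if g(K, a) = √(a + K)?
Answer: -129772/33681545299 - 11*I*√22/67363090598 ≈ -3.8529e-6 - 7.6592e-10*I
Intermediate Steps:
g(K, a) = √(K + a)
1/(g(-2097, -565) - 259544) = 1/(√(-2097 - 565) - 259544) = 1/(√(-2662) - 259544) = 1/(11*I*√22 - 259544) = 1/(-259544 + 11*I*√22)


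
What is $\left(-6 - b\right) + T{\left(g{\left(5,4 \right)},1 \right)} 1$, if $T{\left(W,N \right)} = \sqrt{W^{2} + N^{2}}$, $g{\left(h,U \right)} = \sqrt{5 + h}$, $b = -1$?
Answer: $-5 + \sqrt{11} \approx -1.6834$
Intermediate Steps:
$T{\left(W,N \right)} = \sqrt{N^{2} + W^{2}}$
$\left(-6 - b\right) + T{\left(g{\left(5,4 \right)},1 \right)} 1 = \left(-6 - -1\right) + \sqrt{1^{2} + \left(\sqrt{5 + 5}\right)^{2}} \cdot 1 = \left(-6 + 1\right) + \sqrt{1 + \left(\sqrt{10}\right)^{2}} \cdot 1 = -5 + \sqrt{1 + 10} \cdot 1 = -5 + \sqrt{11} \cdot 1 = -5 + \sqrt{11}$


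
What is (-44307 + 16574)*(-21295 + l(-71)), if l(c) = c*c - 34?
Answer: 451715104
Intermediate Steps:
l(c) = -34 + c² (l(c) = c² - 34 = -34 + c²)
(-44307 + 16574)*(-21295 + l(-71)) = (-44307 + 16574)*(-21295 + (-34 + (-71)²)) = -27733*(-21295 + (-34 + 5041)) = -27733*(-21295 + 5007) = -27733*(-16288) = 451715104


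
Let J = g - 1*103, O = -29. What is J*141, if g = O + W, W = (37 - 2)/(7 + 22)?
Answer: -534813/29 ≈ -18442.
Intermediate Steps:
W = 35/29 ≈ 1.2069
g = -806/29 (g = -29 + 35/29 = -806/29 ≈ -27.793)
J = -3793/29 (J = -806/29 - 1*103 = -806/29 - 103 = -3793/29 ≈ -130.79)
J*141 = -3793/29*141 = -534813/29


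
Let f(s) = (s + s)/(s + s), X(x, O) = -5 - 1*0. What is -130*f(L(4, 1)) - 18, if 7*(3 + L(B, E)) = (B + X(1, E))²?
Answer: -148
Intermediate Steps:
X(x, O) = -5 (X(x, O) = -5 + 0 = -5)
L(B, E) = -3 + (-5 + B)²/7 (L(B, E) = -3 + (B - 5)²/7 = -3 + (-5 + B)²/7)
f(s) = 1 (f(s) = (2*s)/((2*s)) = (2*s)*(1/(2*s)) = 1)
-130*f(L(4, 1)) - 18 = -130*1 - 18 = -130 - 18 = -148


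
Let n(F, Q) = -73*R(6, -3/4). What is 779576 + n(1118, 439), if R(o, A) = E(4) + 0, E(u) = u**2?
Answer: 778408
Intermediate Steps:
R(o, A) = 16 (R(o, A) = 4**2 + 0 = 16 + 0 = 16)
n(F, Q) = -1168 (n(F, Q) = -73*16 = -1168)
779576 + n(1118, 439) = 779576 - 1168 = 778408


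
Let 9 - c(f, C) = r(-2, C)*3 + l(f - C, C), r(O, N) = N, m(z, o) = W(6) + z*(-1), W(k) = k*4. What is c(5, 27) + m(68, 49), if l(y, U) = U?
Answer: -143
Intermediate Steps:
W(k) = 4*k
m(z, o) = 24 - z (m(z, o) = 4*6 + z*(-1) = 24 - z)
c(f, C) = 9 - 4*C (c(f, C) = 9 - (C*3 + C) = 9 - (3*C + C) = 9 - 4*C)
c(5, 27) + m(68, 49) = (9 - 4*27) + (24 - 1*68) = (9 - 108) + (24 - 68) = -99 - 44 = -143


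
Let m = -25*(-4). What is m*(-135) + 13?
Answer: -13487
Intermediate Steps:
m = 100
m*(-135) + 13 = 100*(-135) + 13 = -13500 + 13 = -13487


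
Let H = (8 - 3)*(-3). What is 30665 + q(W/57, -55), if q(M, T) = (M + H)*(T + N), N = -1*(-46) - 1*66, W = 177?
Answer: 599585/19 ≈ 31557.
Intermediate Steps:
H = -15 (H = 5*(-3) = -15)
N = -20 (N = 46 - 66 = -20)
q(M, T) = (-20 + T)*(-15 + M) (q(M, T) = (M - 15)*(T - 20) = (-15 + M)*(-20 + T) = (-20 + T)*(-15 + M))
30665 + q(W/57, -55) = 30665 + (300 - 3540/57 - 15*(-55) + (177/57)*(-55)) = 30665 + (300 - 3540/57 + 825 + (177*(1/57))*(-55)) = 30665 + (300 - 20*59/19 + 825 + (59/19)*(-55)) = 30665 + (300 - 1180/19 + 825 - 3245/19) = 30665 + 16950/19 = 599585/19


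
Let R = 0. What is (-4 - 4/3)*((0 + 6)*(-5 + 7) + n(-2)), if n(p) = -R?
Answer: -64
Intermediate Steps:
n(p) = 0 (n(p) = -1*0 = 0)
(-4 - 4/3)*((0 + 6)*(-5 + 7) + n(-2)) = (-4 - 4/3)*((0 + 6)*(-5 + 7) + 0) = (-4 + (⅓)*(-4))*(6*2 + 0) = (-4 - 4/3)*(12 + 0) = -16/3*12 = -64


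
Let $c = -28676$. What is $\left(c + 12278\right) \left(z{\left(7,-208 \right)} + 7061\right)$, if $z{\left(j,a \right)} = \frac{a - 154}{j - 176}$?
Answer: $- \frac{19573817058}{169} \approx -1.1582 \cdot 10^{8}$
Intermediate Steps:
$z{\left(j,a \right)} = \frac{-154 + a}{-176 + j}$
$\left(c + 12278\right) \left(z{\left(7,-208 \right)} + 7061\right) = \left(-28676 + 12278\right) \left(\frac{-154 - 208}{-176 + 7} + 7061\right) = - 16398 \left(\frac{1}{-169} \left(-362\right) + 7061\right) = - 16398 \left(\left(- \frac{1}{169}\right) \left(-362\right) + 7061\right) = - 16398 \left(\frac{362}{169} + 7061\right) = \left(-16398\right) \frac{1193671}{169} = - \frac{19573817058}{169}$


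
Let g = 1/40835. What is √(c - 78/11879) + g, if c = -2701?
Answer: 1/40835 + I*√381140767903/11879 ≈ 2.4489e-5 + 51.971*I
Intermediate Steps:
g = 1/40835 ≈ 2.4489e-5
√(c - 78/11879) + g = √(-2701 - 78/11879) + 1/40835 = √(-32085257/11879) + 1/40835 = I*√381140767903/11879 + 1/40835 = 1/40835 + I*√381140767903/11879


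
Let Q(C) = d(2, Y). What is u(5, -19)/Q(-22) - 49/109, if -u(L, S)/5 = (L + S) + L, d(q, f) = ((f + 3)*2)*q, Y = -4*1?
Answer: -5101/436 ≈ -11.700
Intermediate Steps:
Y = -4
d(q, f) = q*(6 + 2*f) (d(q, f) = ((3 + f)*2)*q = (6 + 2*f)*q = q*(6 + 2*f))
Q(C) = -4 (Q(C) = 2*2*(3 - 4) = 2*2*(-1) = -4)
u(L, S) = -10*L - 5*S (u(L, S) = -5*((L + S) + L) = -5*(S + 2*L) = -10*L - 5*S)
u(5, -19)/Q(-22) - 49/109 = (-10*5 - 5*(-19))/(-4) - 49/109 = (-50 + 95)*(-¼) - 49*1/109 = 45*(-¼) - 49/109 = -45/4 - 49/109 = -5101/436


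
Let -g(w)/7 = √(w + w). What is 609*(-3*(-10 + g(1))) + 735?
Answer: 19005 + 12789*√2 ≈ 37091.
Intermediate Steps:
g(w) = -7*√2*√w (g(w) = -7*√(w + w) = -7*√2*√w)
609*(-3*(-10 + g(1))) + 735 = 609*(-3*(-10 - 7*√2*√1)) + 735 = 609*(-3*(-10 - 7*√2*1)) + 735 = 609*(-3*(-10 - 7*√2)) + 735 = 609*(30 + 21*√2) + 735 = (18270 + 12789*√2) + 735 = 19005 + 12789*√2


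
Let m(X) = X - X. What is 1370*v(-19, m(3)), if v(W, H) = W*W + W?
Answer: 468540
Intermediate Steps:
m(X) = 0
v(W, H) = W + W**2 (v(W, H) = W**2 + W = W + W**2)
1370*v(-19, m(3)) = 1370*(-19*(1 - 19)) = 1370*(-19*(-18)) = 1370*342 = 468540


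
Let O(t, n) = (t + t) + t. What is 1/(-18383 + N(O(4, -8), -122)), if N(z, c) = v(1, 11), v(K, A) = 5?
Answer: -1/18378 ≈ -5.4413e-5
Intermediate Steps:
O(t, n) = 3*t (O(t, n) = 2*t + t = 3*t)
N(z, c) = 5
1/(-18383 + N(O(4, -8), -122)) = 1/(-18383 + 5) = 1/(-18378) = -1/18378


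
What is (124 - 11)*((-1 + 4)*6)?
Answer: 2034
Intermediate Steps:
(124 - 11)*((-1 + 4)*6) = 113*(3*6) = 113*18 = 2034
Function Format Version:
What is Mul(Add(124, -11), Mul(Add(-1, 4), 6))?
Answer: 2034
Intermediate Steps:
Mul(Add(124, -11), Mul(Add(-1, 4), 6)) = Mul(113, Mul(3, 6)) = Mul(113, 18) = 2034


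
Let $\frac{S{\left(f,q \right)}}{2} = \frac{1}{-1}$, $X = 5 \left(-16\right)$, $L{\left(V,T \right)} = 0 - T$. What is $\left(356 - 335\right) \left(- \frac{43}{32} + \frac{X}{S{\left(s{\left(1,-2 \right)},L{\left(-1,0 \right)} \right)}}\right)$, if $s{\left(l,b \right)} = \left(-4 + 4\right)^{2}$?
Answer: $\frac{25977}{32} \approx 811.78$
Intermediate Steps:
$L{\left(V,T \right)} = - T$
$s{\left(l,b \right)} = 0$ ($s{\left(l,b \right)} = 0^{2} = 0$)
$X = -80$
$S{\left(f,q \right)} = -2$ ($S{\left(f,q \right)} = \frac{2}{-1} = 2 \left(-1\right) = -2$)
$\left(356 - 335\right) \left(- \frac{43}{32} + \frac{X}{S{\left(s{\left(1,-2 \right)},L{\left(-1,0 \right)} \right)}}\right) = \left(356 - 335\right) \left(- \frac{43}{32} - \frac{80}{-2}\right) = 21 \left(\left(-43\right) \frac{1}{32} - -40\right) = 21 \left(- \frac{43}{32} + 40\right) = 21 \cdot \frac{1237}{32} = \frac{25977}{32}$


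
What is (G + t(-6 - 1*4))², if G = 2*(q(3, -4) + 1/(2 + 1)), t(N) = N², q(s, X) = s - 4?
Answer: 87616/9 ≈ 9735.1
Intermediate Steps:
q(s, X) = -4 + s
G = -4/3 (G = 2*((-4 + 3) + 1/(2 + 1)) = 2*(-1 + 1/3) = 2*(-1 + ⅓) = 2*(-⅔) = -4/3 ≈ -1.3333)
(G + t(-6 - 1*4))² = (-4/3 + (-6 - 1*4)²)² = (-4/3 + (-6 - 4)²)² = (-4/3 + (-10)²)² = (-4/3 + 100)² = (296/3)² = 87616/9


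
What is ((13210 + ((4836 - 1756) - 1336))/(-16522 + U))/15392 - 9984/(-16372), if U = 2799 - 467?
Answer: 272548171679/446981140320 ≈ 0.60975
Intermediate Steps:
U = 2332
((13210 + ((4836 - 1756) - 1336))/(-16522 + U))/15392 - 9984/(-16372) = ((13210 + ((4836 - 1756) - 1336))/(-16522 + 2332))/15392 - 9984/(-16372) = ((13210 + (3080 - 1336))/(-14190))*(1/15392) - 9984*(-1/16372) = ((13210 + 1744)*(-1/14190))*(1/15392) + 2496/4093 = (14954*(-1/14190))*(1/15392) + 2496/4093 = -7477/7095*1/15392 + 2496/4093 = -7477/109206240 + 2496/4093 = 272548171679/446981140320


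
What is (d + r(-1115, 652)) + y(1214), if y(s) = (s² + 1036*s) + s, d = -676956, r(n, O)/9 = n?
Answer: 2045723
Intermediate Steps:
r(n, O) = 9*n
y(s) = s² + 1037*s
(d + r(-1115, 652)) + y(1214) = (-676956 + 9*(-1115)) + 1214*(1037 + 1214) = (-676956 - 10035) + 1214*2251 = -686991 + 2732714 = 2045723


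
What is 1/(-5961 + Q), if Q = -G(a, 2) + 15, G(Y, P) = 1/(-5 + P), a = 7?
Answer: -3/17837 ≈ -0.00016819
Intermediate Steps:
Q = 46/3 (Q = -1/(-5 + 2) + 15 = -1/(-3) + 15 = -1*(-1/3) + 15 = 1/3 + 15 = 46/3 ≈ 15.333)
1/(-5961 + Q) = 1/(-5961 + 46/3) = 1/(-17837/3) = -3/17837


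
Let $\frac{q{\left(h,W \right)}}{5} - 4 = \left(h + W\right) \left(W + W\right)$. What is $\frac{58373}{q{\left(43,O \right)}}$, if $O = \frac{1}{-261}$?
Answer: $\frac{568061019}{178600} \approx 3180.6$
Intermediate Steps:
$O = - \frac{1}{261} \approx -0.0038314$
$q{\left(h,W \right)} = 20 + 10 W \left(W + h\right)$ ($q{\left(h,W \right)} = 20 + 5 \left(h + W\right) \left(W + W\right) = 20 + 5 \left(W + h\right) 2 W = 20 + 5 \cdot 2 W \left(W + h\right) = 20 + 10 W \left(W + h\right)$)
$\frac{58373}{q{\left(43,O \right)}} = \frac{58373}{20 + 10 \left(- \frac{1}{261}\right)^{2} + 10 \left(- \frac{1}{261}\right) 43} = \frac{58373}{20 + 10 \cdot \frac{1}{68121} - \frac{430}{261}} = \frac{58373}{20 + \frac{10}{68121} - \frac{430}{261}} = \frac{58373}{\frac{1250200}{68121}} = 58373 \cdot \frac{68121}{1250200} = \frac{568061019}{178600}$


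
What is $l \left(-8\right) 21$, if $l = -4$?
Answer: $672$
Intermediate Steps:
$l \left(-8\right) 21 = \left(-4\right) \left(-8\right) 21 = 32 \cdot 21 = 672$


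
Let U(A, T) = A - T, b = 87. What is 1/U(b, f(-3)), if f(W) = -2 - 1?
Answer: 1/90 ≈ 0.011111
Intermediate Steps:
f(W) = -3
1/U(b, f(-3)) = 1/(87 - 1*(-3)) = 1/(87 + 3) = 1/90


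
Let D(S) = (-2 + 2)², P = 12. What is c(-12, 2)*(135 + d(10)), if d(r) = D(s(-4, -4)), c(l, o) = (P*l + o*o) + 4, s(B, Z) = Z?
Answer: -18360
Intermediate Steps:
c(l, o) = 4 + o² + 12*l (c(l, o) = (12*l + o*o) + 4 = (12*l + o²) + 4 = (o² + 12*l) + 4 = 4 + o² + 12*l)
D(S) = 0 (D(S) = 0² = 0)
d(r) = 0
c(-12, 2)*(135 + d(10)) = (4 + 2² + 12*(-12))*(135 + 0) = (4 + 4 - 144)*135 = -136*135 = -18360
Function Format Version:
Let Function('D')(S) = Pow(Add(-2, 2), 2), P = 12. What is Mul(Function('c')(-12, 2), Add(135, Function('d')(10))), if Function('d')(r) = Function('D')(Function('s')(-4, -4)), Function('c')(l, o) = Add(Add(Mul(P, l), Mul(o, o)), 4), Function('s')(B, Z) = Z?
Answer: -18360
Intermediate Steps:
Function('c')(l, o) = Add(4, Pow(o, 2), Mul(12, l)) (Function('c')(l, o) = Add(Add(Mul(12, l), Mul(o, o)), 4) = Add(Add(Mul(12, l), Pow(o, 2)), 4) = Add(Add(Pow(o, 2), Mul(12, l)), 4) = Add(4, Pow(o, 2), Mul(12, l)))
Function('D')(S) = 0 (Function('D')(S) = Pow(0, 2) = 0)
Function('d')(r) = 0
Mul(Function('c')(-12, 2), Add(135, Function('d')(10))) = Mul(Add(4, Pow(2, 2), Mul(12, -12)), Add(135, 0)) = Mul(Add(4, 4, -144), 135) = Mul(-136, 135) = -18360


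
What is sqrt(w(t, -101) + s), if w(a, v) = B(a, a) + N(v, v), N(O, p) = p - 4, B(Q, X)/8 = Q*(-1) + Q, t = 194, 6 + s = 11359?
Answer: 4*sqrt(703) ≈ 106.06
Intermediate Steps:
s = 11353 (s = -6 + 11359 = 11353)
B(Q, X) = 0 (B(Q, X) = 8*(Q*(-1) + Q) = 8*(-Q + Q) = 8*0 = 0)
N(O, p) = -4 + p
w(a, v) = -4 + v (w(a, v) = 0 + (-4 + v) = -4 + v)
sqrt(w(t, -101) + s) = sqrt((-4 - 101) + 11353) = sqrt(-105 + 11353) = sqrt(11248) = 4*sqrt(703)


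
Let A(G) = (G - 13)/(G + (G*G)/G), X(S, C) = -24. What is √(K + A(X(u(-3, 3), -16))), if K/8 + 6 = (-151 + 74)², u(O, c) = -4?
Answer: √6823407/12 ≈ 217.68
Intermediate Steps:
A(G) = (-13 + G)/(2*G) (A(G) = (-13 + G)/(G + G²/G) = (-13 + G)/(G + G) = (-13 + G)/((2*G)) = (-13 + G)*(1/(2*G)) = (-13 + G)/(2*G))
K = 47384 (K = -48 + 8*(-151 + 74)² = -48 + 8*(-77)² = -48 + 8*5929 = -48 + 47432 = 47384)
√(K + A(X(u(-3, 3), -16))) = √(47384 + (½)*(-13 - 24)/(-24)) = √(47384 + (½)*(-1/24)*(-37)) = √(47384 + 37/48) = √(2274469/48) = √6823407/12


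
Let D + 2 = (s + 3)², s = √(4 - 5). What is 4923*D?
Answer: 29538 + 29538*I ≈ 29538.0 + 29538.0*I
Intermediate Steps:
s = I (s = √(-1) = I ≈ 1.0*I)
D = -2 + (3 + I)² (D = -2 + (I + 3)² = -2 + (3 + I)² ≈ 6.0 + 6.0*I)
4923*D = 4923*(6 + 6*I) = 29538 + 29538*I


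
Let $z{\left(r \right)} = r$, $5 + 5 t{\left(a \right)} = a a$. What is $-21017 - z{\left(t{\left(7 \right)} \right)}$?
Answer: $- \frac{105129}{5} \approx -21026.0$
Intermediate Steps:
$t{\left(a \right)} = -1 + \frac{a^{2}}{5}$ ($t{\left(a \right)} = -1 + \frac{a a}{5} = -1 + \frac{a^{2}}{5}$)
$-21017 - z{\left(t{\left(7 \right)} \right)} = -21017 - \left(-1 + \frac{7^{2}}{5}\right) = -21017 - \left(-1 + \frac{1}{5} \cdot 49\right) = -21017 - \left(-1 + \frac{49}{5}\right) = -21017 - \frac{44}{5} = - \frac{105129}{5}$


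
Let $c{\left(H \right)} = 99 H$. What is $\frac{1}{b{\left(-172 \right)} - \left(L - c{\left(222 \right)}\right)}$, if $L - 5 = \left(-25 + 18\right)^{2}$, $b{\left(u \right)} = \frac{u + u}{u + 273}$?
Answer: $\frac{101}{2213980} \approx 4.5619 \cdot 10^{-5}$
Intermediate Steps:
$b{\left(u \right)} = \frac{2 u}{273 + u}$
$L = 54$ ($L = 5 + \left(-25 + 18\right)^{2} = 5 + \left(-7\right)^{2} = 5 + 49 = 54$)
$\frac{1}{b{\left(-172 \right)} - \left(L - c{\left(222 \right)}\right)} = \frac{1}{2 \left(-172\right) \frac{1}{273 - 172} + \left(99 \cdot 222 - 54\right)} = \frac{1}{2 \left(-172\right) \frac{1}{101} + \left(21978 - 54\right)} = \frac{1}{2 \left(-172\right) \frac{1}{101} + 21924} = \frac{1}{- \frac{344}{101} + 21924} = \frac{1}{\frac{2213980}{101}} = \frac{101}{2213980}$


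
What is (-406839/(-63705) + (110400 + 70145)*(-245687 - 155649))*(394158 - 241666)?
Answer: -234635061484345176804/21235 ≈ -1.1049e+16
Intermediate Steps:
(-406839/(-63705) + (110400 + 70145)*(-245687 - 155649))*(394158 - 241666) = (-406839*(-1/63705) + 180545*(-401336))*152492 = (135613/21235 - 72459208120)*152492 = -1538671284292587/21235*152492 = -234635061484345176804/21235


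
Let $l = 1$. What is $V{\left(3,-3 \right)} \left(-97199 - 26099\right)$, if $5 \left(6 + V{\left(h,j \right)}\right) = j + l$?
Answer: $\frac{3945536}{5} \approx 7.8911 \cdot 10^{5}$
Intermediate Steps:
$V{\left(h,j \right)} = - \frac{29}{5} + \frac{j}{5}$ ($V{\left(h,j \right)} = -6 + \frac{j + 1}{5} = -6 + \frac{1 + j}{5} = -6 + \left(\frac{1}{5} + \frac{j}{5}\right) = - \frac{29}{5} + \frac{j}{5}$)
$V{\left(3,-3 \right)} \left(-97199 - 26099\right) = \left(- \frac{29}{5} + \frac{1}{5} \left(-3\right)\right) \left(-97199 - 26099\right) = \left(- \frac{29}{5} - \frac{3}{5}\right) \left(-97199 - 26099\right) = \left(- \frac{32}{5}\right) \left(-123298\right) = \frac{3945536}{5}$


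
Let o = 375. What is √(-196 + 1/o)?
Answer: I*√1102485/75 ≈ 14.0*I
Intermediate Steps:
√(-196 + 1/o) = √(-196 + 1/375) = √(-73499/375) = I*√1102485/75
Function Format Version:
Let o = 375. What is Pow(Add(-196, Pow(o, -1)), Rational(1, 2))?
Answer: Mul(Rational(1, 75), I, Pow(1102485, Rational(1, 2))) ≈ Mul(14.000, I)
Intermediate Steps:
Pow(Add(-196, Pow(o, -1)), Rational(1, 2)) = Pow(Add(-196, Pow(375, -1)), Rational(1, 2)) = Pow(Add(-196, Rational(1, 375)), Rational(1, 2)) = Pow(Rational(-73499, 375), Rational(1, 2)) = Mul(Rational(1, 75), I, Pow(1102485, Rational(1, 2)))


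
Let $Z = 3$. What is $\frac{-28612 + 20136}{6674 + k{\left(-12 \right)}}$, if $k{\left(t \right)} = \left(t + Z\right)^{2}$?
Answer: $- \frac{8476}{6755} \approx -1.2548$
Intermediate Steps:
$k{\left(t \right)} = \left(3 + t\right)^{2}$ ($k{\left(t \right)} = \left(t + 3\right)^{2} = \left(3 + t\right)^{2}$)
$\frac{-28612 + 20136}{6674 + k{\left(-12 \right)}} = \frac{-28612 + 20136}{6674 + \left(3 - 12\right)^{2}} = - \frac{8476}{6674 + \left(-9\right)^{2}} = - \frac{8476}{6674 + 81} = - \frac{8476}{6755}$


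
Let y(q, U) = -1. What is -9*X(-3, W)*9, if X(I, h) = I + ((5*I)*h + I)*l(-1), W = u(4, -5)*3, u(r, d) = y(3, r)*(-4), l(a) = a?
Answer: -14580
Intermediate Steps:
u(r, d) = 4 (u(r, d) = -1*(-4) = 4)
W = 12 (W = 4*3 = 12)
X(I, h) = -5*I*h (X(I, h) = I + ((5*I)*h + I)*(-1) = I + (5*I*h + I)*(-1) = I + (I + 5*I*h)*(-1) = I + (-I - 5*I*h) = -5*I*h)
-9*X(-3, W)*9 = -(-45)*(-3)*12*9 = -9*180*9 = -1620*9 = -14580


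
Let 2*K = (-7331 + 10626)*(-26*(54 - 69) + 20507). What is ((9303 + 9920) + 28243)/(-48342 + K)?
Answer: 94932/68758931 ≈ 0.0013807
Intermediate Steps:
K = 68855615/2 (K = ((-7331 + 10626)*(-26*(54 - 69) + 20507))/2 = (3295*(-26*(-15) + 20507))/2 = (3295*(390 + 20507))/2 = (3295*20897)/2 = (1/2)*68855615 = 68855615/2 ≈ 3.4428e+7)
((9303 + 9920) + 28243)/(-48342 + K) = ((9303 + 9920) + 28243)/(-48342 + 68855615/2) = (19223 + 28243)/(68758931/2) = 47466*(2/68758931) = 94932/68758931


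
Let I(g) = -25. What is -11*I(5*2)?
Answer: 275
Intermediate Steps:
-11*I(5*2) = -11*(-25) = 275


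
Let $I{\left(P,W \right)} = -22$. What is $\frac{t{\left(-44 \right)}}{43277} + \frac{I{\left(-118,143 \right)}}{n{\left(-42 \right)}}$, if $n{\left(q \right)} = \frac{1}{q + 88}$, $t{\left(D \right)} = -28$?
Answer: $- \frac{43796352}{43277} \approx -1012.0$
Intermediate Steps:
$n{\left(q \right)} = \frac{1}{88 + q}$
$\frac{t{\left(-44 \right)}}{43277} + \frac{I{\left(-118,143 \right)}}{n{\left(-42 \right)}} = - \frac{28}{43277} - \frac{22}{\frac{1}{88 - 42}} = \left(-28\right) \frac{1}{43277} - \frac{22}{\frac{1}{46}} = - \frac{28}{43277} - 22 \frac{1}{\frac{1}{46}} = - \frac{28}{43277} - 1012 = - \frac{43796352}{43277}$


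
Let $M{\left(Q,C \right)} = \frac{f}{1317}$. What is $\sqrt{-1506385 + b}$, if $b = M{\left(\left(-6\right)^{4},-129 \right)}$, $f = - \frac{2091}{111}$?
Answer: $\frac{i \sqrt{3576934476554898}}{48729} \approx 1227.3 i$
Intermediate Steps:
$f = - \frac{697}{37}$ ($f = \left(-2091\right) \frac{1}{111} = - \frac{697}{37} \approx -18.838$)
$M{\left(Q,C \right)} = - \frac{697}{48729}$ ($M{\left(Q,C \right)} = - \frac{697}{37 \cdot 1317} = \left(- \frac{697}{37}\right) \frac{1}{1317} = - \frac{697}{48729}$)
$b = - \frac{697}{48729} \approx -0.014304$
$\sqrt{-1506385 + b} = \sqrt{-1506385 - \frac{697}{48729}} = \sqrt{- \frac{73404635362}{48729}} = \frac{i \sqrt{3576934476554898}}{48729}$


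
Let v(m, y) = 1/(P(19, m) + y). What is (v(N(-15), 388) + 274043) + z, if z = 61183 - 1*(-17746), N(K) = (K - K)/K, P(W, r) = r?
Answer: 136953137/388 ≈ 3.5297e+5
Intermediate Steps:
N(K) = 0 (N(K) = 0/K = 0)
v(m, y) = 1/(m + y)
z = 78929 (z = 61183 + 17746 = 78929)
(v(N(-15), 388) + 274043) + z = (1/(0 + 388) + 274043) + 78929 = (1/388 + 274043) + 78929 = 106328685/388 + 78929 = 136953137/388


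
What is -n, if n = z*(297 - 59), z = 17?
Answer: -4046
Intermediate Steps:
n = 4046 (n = 17*(297 - 59) = 17*238 = 4046)
-n = -1*4046 = -4046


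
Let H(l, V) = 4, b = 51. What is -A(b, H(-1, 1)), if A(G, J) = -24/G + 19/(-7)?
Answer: 379/119 ≈ 3.1849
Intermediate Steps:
A(G, J) = -19/7 - 24/G (A(G, J) = -24/G + 19*(-⅐) = -24/G - 19/7 = -19/7 - 24/G)
-A(b, H(-1, 1)) = -(-19/7 - 24/51) = -(-19/7 - 24*1/51) = -(-19/7 - 8/17) = -1*(-379/119) = 379/119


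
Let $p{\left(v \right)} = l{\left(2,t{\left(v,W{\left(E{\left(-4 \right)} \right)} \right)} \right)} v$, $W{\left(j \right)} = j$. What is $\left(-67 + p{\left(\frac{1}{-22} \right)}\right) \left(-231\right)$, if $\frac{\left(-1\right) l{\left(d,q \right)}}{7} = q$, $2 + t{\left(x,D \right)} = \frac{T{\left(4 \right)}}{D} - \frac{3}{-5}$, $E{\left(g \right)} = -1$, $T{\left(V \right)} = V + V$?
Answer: $\frac{161679}{10} \approx 16168.0$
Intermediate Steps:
$T{\left(V \right)} = 2 V$
$t{\left(x,D \right)} = - \frac{7}{5} + \frac{8}{D}$ ($t{\left(x,D \right)} = -2 + \left(\frac{2 \cdot 4}{D} - \frac{3}{-5}\right) = -2 + \left(\frac{8}{D} - - \frac{3}{5}\right) = -2 + \left(\frac{8}{D} + \frac{3}{5}\right) = -2 + \left(\frac{3}{5} + \frac{8}{D}\right) = - \frac{7}{5} + \frac{8}{D}$)
$l{\left(d,q \right)} = - 7 q$
$p{\left(v \right)} = \frac{329 v}{5}$ ($p{\left(v \right)} = - 7 \left(- \frac{7}{5} + \frac{8}{-1}\right) v = - 7 \left(- \frac{7}{5} + 8 \left(-1\right)\right) v = - 7 \left(- \frac{7}{5} - 8\right) v = \left(-7\right) \left(- \frac{47}{5}\right) v = \frac{329 v}{5}$)
$\left(-67 + p{\left(\frac{1}{-22} \right)}\right) \left(-231\right) = \left(-67 + \frac{329}{5 \left(-22\right)}\right) \left(-231\right) = \left(-67 + \frac{329}{5} \left(- \frac{1}{22}\right)\right) \left(-231\right) = \left(-67 - \frac{329}{110}\right) \left(-231\right) = \left(- \frac{7699}{110}\right) \left(-231\right) = \frac{161679}{10}$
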